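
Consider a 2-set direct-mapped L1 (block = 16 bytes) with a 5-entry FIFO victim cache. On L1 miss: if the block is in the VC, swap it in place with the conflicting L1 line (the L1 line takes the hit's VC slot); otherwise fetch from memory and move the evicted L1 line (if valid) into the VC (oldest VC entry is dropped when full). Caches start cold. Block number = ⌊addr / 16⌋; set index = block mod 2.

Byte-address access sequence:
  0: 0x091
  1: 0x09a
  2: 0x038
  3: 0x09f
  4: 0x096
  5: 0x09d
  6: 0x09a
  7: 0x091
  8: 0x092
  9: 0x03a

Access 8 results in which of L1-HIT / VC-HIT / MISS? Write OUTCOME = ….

OUTCOME = L1-HIT

0: 0x91 (blk 9, set 1) → MISS  vc=[]
1: 0x9a (blk 9, set 1) → L1-HIT  vc=[]
2: 0x38 (blk 3, set 1) → MISS  vc=[9]
3: 0x9f (blk 9, set 1) → VC-HIT  vc=[3]
4: 0x96 (blk 9, set 1) → L1-HIT  vc=[3]
5: 0x9d (blk 9, set 1) → L1-HIT  vc=[3]
6: 0x9a (blk 9, set 1) → L1-HIT  vc=[3]
7: 0x91 (blk 9, set 1) → L1-HIT  vc=[3]
8: 0x92 (blk 9, set 1) → L1-HIT  vc=[3]
9: 0x3a (blk 3, set 1) → VC-HIT  vc=[9]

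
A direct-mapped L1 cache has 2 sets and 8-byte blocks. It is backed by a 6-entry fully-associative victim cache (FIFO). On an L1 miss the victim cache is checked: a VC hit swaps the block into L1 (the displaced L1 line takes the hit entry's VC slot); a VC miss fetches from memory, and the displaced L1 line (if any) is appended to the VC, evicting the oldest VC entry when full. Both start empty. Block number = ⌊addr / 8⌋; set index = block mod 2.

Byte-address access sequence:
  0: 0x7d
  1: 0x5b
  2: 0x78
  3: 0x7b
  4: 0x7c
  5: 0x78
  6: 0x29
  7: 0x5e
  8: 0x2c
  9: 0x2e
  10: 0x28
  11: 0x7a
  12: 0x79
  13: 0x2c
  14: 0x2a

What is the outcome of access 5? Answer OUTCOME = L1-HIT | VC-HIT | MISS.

0: 0x7d (blk 15, set 1) → MISS  vc=[]
1: 0x5b (blk 11, set 1) → MISS  vc=[15]
2: 0x78 (blk 15, set 1) → VC-HIT  vc=[11]
3: 0x7b (blk 15, set 1) → L1-HIT  vc=[11]
4: 0x7c (blk 15, set 1) → L1-HIT  vc=[11]
5: 0x78 (blk 15, set 1) → L1-HIT  vc=[11]
6: 0x29 (blk 5, set 1) → MISS  vc=[11, 15]
7: 0x5e (blk 11, set 1) → VC-HIT  vc=[5, 15]
8: 0x2c (blk 5, set 1) → VC-HIT  vc=[11, 15]
9: 0x2e (blk 5, set 1) → L1-HIT  vc=[11, 15]
10: 0x28 (blk 5, set 1) → L1-HIT  vc=[11, 15]
11: 0x7a (blk 15, set 1) → VC-HIT  vc=[11, 5]
12: 0x79 (blk 15, set 1) → L1-HIT  vc=[11, 5]
13: 0x2c (blk 5, set 1) → VC-HIT  vc=[11, 15]
14: 0x2a (blk 5, set 1) → L1-HIT  vc=[11, 15]

OUTCOME = L1-HIT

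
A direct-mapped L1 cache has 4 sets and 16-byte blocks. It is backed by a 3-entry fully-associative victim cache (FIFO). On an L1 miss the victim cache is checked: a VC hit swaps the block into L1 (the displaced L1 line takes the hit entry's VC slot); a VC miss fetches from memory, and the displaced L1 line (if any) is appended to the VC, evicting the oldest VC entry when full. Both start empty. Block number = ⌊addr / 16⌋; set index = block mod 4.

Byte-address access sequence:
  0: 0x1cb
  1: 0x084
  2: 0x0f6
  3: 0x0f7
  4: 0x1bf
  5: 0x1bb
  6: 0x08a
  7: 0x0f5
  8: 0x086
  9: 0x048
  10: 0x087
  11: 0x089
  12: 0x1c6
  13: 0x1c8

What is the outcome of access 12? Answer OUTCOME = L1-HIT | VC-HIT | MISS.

OUTCOME = VC-HIT

0: 0x1cb (blk 28, set 0) → MISS  vc=[]
1: 0x84 (blk 8, set 0) → MISS  vc=[28]
2: 0xf6 (blk 15, set 3) → MISS  vc=[28]
3: 0xf7 (blk 15, set 3) → L1-HIT  vc=[28]
4: 0x1bf (blk 27, set 3) → MISS  vc=[28, 15]
5: 0x1bb (blk 27, set 3) → L1-HIT  vc=[28, 15]
6: 0x8a (blk 8, set 0) → L1-HIT  vc=[28, 15]
7: 0xf5 (blk 15, set 3) → VC-HIT  vc=[28, 27]
8: 0x86 (blk 8, set 0) → L1-HIT  vc=[28, 27]
9: 0x48 (blk 4, set 0) → MISS  vc=[28, 27, 8]
10: 0x87 (blk 8, set 0) → VC-HIT  vc=[28, 27, 4]
11: 0x89 (blk 8, set 0) → L1-HIT  vc=[28, 27, 4]
12: 0x1c6 (blk 28, set 0) → VC-HIT  vc=[8, 27, 4]
13: 0x1c8 (blk 28, set 0) → L1-HIT  vc=[8, 27, 4]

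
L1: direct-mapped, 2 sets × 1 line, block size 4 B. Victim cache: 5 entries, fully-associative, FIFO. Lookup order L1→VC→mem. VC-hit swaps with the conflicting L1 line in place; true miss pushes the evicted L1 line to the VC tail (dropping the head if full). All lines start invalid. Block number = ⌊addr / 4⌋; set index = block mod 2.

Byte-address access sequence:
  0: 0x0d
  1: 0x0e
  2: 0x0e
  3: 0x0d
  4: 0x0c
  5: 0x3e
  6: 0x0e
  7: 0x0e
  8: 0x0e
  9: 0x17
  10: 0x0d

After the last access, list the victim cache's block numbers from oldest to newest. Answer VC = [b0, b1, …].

VC = [15, 5]

  [0] addr=0xd blk=3 s=1: MISS | VC []
  [1] addr=0xe blk=3 s=1: L1-HIT | VC []
  [2] addr=0xe blk=3 s=1: L1-HIT | VC []
  [3] addr=0xd blk=3 s=1: L1-HIT | VC []
  [4] addr=0xc blk=3 s=1: L1-HIT | VC []
  [5] addr=0x3e blk=15 s=1: MISS | VC [3]
  [6] addr=0xe blk=3 s=1: VC-HIT | VC [15]
  [7] addr=0xe blk=3 s=1: L1-HIT | VC [15]
  [8] addr=0xe blk=3 s=1: L1-HIT | VC [15]
  [9] addr=0x17 blk=5 s=1: MISS | VC [15, 3]
  [10] addr=0xd blk=3 s=1: VC-HIT | VC [15, 5]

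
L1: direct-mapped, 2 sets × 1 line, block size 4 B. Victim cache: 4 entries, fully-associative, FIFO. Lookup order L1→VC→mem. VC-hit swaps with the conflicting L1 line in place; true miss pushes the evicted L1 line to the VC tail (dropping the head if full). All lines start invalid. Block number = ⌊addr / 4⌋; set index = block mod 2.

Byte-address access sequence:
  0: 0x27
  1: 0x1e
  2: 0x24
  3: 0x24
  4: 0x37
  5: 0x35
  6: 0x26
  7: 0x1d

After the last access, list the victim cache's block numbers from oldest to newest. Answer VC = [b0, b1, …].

VC = [9, 13]

  [0] addr=0x27 blk=9 s=1: MISS | VC []
  [1] addr=0x1e blk=7 s=1: MISS | VC [9]
  [2] addr=0x24 blk=9 s=1: VC-HIT | VC [7]
  [3] addr=0x24 blk=9 s=1: L1-HIT | VC [7]
  [4] addr=0x37 blk=13 s=1: MISS | VC [7, 9]
  [5] addr=0x35 blk=13 s=1: L1-HIT | VC [7, 9]
  [6] addr=0x26 blk=9 s=1: VC-HIT | VC [7, 13]
  [7] addr=0x1d blk=7 s=1: VC-HIT | VC [9, 13]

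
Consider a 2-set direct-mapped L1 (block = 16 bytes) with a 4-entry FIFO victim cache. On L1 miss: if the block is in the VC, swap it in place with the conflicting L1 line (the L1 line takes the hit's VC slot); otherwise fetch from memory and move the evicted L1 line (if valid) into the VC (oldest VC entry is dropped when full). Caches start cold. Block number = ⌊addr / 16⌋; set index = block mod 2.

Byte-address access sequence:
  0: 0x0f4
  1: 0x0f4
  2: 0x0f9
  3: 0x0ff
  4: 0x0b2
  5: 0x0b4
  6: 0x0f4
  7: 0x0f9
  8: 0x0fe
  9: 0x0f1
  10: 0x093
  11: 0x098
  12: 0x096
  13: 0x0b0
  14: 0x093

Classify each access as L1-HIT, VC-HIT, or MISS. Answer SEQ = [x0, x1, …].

  [0] addr=0xf4 blk=15 s=1: MISS | VC []
  [1] addr=0xf4 blk=15 s=1: L1-HIT | VC []
  [2] addr=0xf9 blk=15 s=1: L1-HIT | VC []
  [3] addr=0xff blk=15 s=1: L1-HIT | VC []
  [4] addr=0xb2 blk=11 s=1: MISS | VC [15]
  [5] addr=0xb4 blk=11 s=1: L1-HIT | VC [15]
  [6] addr=0xf4 blk=15 s=1: VC-HIT | VC [11]
  [7] addr=0xf9 blk=15 s=1: L1-HIT | VC [11]
  [8] addr=0xfe blk=15 s=1: L1-HIT | VC [11]
  [9] addr=0xf1 blk=15 s=1: L1-HIT | VC [11]
  [10] addr=0x93 blk=9 s=1: MISS | VC [11, 15]
  [11] addr=0x98 blk=9 s=1: L1-HIT | VC [11, 15]
  [12] addr=0x96 blk=9 s=1: L1-HIT | VC [11, 15]
  [13] addr=0xb0 blk=11 s=1: VC-HIT | VC [9, 15]
  [14] addr=0x93 blk=9 s=1: VC-HIT | VC [11, 15]

SEQ = [MISS, L1-HIT, L1-HIT, L1-HIT, MISS, L1-HIT, VC-HIT, L1-HIT, L1-HIT, L1-HIT, MISS, L1-HIT, L1-HIT, VC-HIT, VC-HIT]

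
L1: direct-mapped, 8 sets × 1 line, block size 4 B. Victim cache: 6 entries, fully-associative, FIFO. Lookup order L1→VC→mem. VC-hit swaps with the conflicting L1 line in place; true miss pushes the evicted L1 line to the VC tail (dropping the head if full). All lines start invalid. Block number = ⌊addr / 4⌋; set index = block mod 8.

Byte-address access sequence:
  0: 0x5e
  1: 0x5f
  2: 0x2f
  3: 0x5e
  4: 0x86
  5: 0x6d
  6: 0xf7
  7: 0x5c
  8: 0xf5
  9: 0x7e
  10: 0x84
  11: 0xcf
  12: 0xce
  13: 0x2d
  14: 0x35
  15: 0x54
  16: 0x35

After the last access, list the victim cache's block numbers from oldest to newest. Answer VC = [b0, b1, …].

  [0] addr=0x5e blk=23 s=7: MISS | VC []
  [1] addr=0x5f blk=23 s=7: L1-HIT | VC []
  [2] addr=0x2f blk=11 s=3: MISS | VC []
  [3] addr=0x5e blk=23 s=7: L1-HIT | VC []
  [4] addr=0x86 blk=33 s=1: MISS | VC []
  [5] addr=0x6d blk=27 s=3: MISS | VC [11]
  [6] addr=0xf7 blk=61 s=5: MISS | VC [11]
  [7] addr=0x5c blk=23 s=7: L1-HIT | VC [11]
  [8] addr=0xf5 blk=61 s=5: L1-HIT | VC [11]
  [9] addr=0x7e blk=31 s=7: MISS | VC [11, 23]
  [10] addr=0x84 blk=33 s=1: L1-HIT | VC [11, 23]
  [11] addr=0xcf blk=51 s=3: MISS | VC [11, 23, 27]
  [12] addr=0xce blk=51 s=3: L1-HIT | VC [11, 23, 27]
  [13] addr=0x2d blk=11 s=3: VC-HIT | VC [51, 23, 27]
  [14] addr=0x35 blk=13 s=5: MISS | VC [51, 23, 27, 61]
  [15] addr=0x54 blk=21 s=5: MISS | VC [51, 23, 27, 61, 13]
  [16] addr=0x35 blk=13 s=5: VC-HIT | VC [51, 23, 27, 61, 21]

VC = [51, 23, 27, 61, 21]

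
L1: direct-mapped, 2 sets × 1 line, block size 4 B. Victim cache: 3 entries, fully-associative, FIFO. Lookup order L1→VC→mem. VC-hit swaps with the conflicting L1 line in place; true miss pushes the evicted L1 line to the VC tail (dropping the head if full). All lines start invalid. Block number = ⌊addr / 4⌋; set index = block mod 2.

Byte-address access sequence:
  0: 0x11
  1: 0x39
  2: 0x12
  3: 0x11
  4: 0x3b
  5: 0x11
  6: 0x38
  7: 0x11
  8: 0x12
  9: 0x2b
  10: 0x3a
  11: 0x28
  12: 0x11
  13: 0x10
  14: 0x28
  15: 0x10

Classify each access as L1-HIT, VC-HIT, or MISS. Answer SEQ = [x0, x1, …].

SEQ = [MISS, MISS, VC-HIT, L1-HIT, VC-HIT, VC-HIT, VC-HIT, VC-HIT, L1-HIT, MISS, VC-HIT, VC-HIT, VC-HIT, L1-HIT, VC-HIT, VC-HIT]

  [0] addr=0x11 blk=4 s=0: MISS | VC []
  [1] addr=0x39 blk=14 s=0: MISS | VC [4]
  [2] addr=0x12 blk=4 s=0: VC-HIT | VC [14]
  [3] addr=0x11 blk=4 s=0: L1-HIT | VC [14]
  [4] addr=0x3b blk=14 s=0: VC-HIT | VC [4]
  [5] addr=0x11 blk=4 s=0: VC-HIT | VC [14]
  [6] addr=0x38 blk=14 s=0: VC-HIT | VC [4]
  [7] addr=0x11 blk=4 s=0: VC-HIT | VC [14]
  [8] addr=0x12 blk=4 s=0: L1-HIT | VC [14]
  [9] addr=0x2b blk=10 s=0: MISS | VC [14, 4]
  [10] addr=0x3a blk=14 s=0: VC-HIT | VC [10, 4]
  [11] addr=0x28 blk=10 s=0: VC-HIT | VC [14, 4]
  [12] addr=0x11 blk=4 s=0: VC-HIT | VC [14, 10]
  [13] addr=0x10 blk=4 s=0: L1-HIT | VC [14, 10]
  [14] addr=0x28 blk=10 s=0: VC-HIT | VC [14, 4]
  [15] addr=0x10 blk=4 s=0: VC-HIT | VC [14, 10]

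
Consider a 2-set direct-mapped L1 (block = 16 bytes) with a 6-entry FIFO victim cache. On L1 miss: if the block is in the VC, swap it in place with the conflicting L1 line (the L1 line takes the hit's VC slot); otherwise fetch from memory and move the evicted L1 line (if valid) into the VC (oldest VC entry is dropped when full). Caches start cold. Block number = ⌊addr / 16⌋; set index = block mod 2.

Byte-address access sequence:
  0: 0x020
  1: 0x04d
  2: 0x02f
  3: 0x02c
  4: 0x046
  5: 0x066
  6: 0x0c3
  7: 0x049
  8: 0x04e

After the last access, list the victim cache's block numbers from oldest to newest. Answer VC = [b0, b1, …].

VC = [2, 12, 6]

#0 0x20→b2/s0 MISS; vc=[]
#1 0x4d→b4/s0 MISS; vc=[2]
#2 0x2f→b2/s0 VC-HIT; vc=[4]
#3 0x2c→b2/s0 L1-HIT; vc=[4]
#4 0x46→b4/s0 VC-HIT; vc=[2]
#5 0x66→b6/s0 MISS; vc=[2,4]
#6 0xc3→b12/s0 MISS; vc=[2,4,6]
#7 0x49→b4/s0 VC-HIT; vc=[2,12,6]
#8 0x4e→b4/s0 L1-HIT; vc=[2,12,6]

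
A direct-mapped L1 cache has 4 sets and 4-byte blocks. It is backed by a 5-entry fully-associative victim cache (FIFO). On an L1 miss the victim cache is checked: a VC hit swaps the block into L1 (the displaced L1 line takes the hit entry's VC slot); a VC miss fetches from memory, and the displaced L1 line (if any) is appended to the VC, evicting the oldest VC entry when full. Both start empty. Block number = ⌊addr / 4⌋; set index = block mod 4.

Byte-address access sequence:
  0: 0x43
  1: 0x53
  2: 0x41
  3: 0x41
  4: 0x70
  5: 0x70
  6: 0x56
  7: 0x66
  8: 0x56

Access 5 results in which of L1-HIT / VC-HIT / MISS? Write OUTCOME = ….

#0 0x43→b16/s0 MISS; vc=[]
#1 0x53→b20/s0 MISS; vc=[16]
#2 0x41→b16/s0 VC-HIT; vc=[20]
#3 0x41→b16/s0 L1-HIT; vc=[20]
#4 0x70→b28/s0 MISS; vc=[20,16]
#5 0x70→b28/s0 L1-HIT; vc=[20,16]
#6 0x56→b21/s1 MISS; vc=[20,16]
#7 0x66→b25/s1 MISS; vc=[20,16,21]
#8 0x56→b21/s1 VC-HIT; vc=[20,16,25]

OUTCOME = L1-HIT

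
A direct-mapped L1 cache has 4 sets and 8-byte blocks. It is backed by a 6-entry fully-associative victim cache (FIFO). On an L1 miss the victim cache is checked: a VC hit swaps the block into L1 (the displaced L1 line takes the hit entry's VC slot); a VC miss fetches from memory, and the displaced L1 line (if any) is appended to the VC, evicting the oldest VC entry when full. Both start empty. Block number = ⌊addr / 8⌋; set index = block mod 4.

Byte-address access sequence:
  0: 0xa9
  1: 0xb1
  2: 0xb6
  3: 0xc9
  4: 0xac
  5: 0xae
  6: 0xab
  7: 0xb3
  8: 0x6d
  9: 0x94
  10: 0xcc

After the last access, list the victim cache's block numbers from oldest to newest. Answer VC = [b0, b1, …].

VC = [13, 21, 22]

#0 0xa9→b21/s1 MISS; vc=[]
#1 0xb1→b22/s2 MISS; vc=[]
#2 0xb6→b22/s2 L1-HIT; vc=[]
#3 0xc9→b25/s1 MISS; vc=[21]
#4 0xac→b21/s1 VC-HIT; vc=[25]
#5 0xae→b21/s1 L1-HIT; vc=[25]
#6 0xab→b21/s1 L1-HIT; vc=[25]
#7 0xb3→b22/s2 L1-HIT; vc=[25]
#8 0x6d→b13/s1 MISS; vc=[25,21]
#9 0x94→b18/s2 MISS; vc=[25,21,22]
#10 0xcc→b25/s1 VC-HIT; vc=[13,21,22]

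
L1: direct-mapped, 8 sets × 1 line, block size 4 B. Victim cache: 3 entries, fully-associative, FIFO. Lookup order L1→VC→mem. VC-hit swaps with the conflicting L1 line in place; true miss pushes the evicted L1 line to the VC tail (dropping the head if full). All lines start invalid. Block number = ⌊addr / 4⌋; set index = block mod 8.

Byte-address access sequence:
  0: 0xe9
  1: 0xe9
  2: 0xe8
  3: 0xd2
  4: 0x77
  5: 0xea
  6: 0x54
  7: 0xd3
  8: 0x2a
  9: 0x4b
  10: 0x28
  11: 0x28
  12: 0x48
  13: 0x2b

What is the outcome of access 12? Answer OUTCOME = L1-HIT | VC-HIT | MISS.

OUTCOME = VC-HIT

#0 0xe9→b58/s2 MISS; vc=[]
#1 0xe9→b58/s2 L1-HIT; vc=[]
#2 0xe8→b58/s2 L1-HIT; vc=[]
#3 0xd2→b52/s4 MISS; vc=[]
#4 0x77→b29/s5 MISS; vc=[]
#5 0xea→b58/s2 L1-HIT; vc=[]
#6 0x54→b21/s5 MISS; vc=[29]
#7 0xd3→b52/s4 L1-HIT; vc=[29]
#8 0x2a→b10/s2 MISS; vc=[29,58]
#9 0x4b→b18/s2 MISS; vc=[29,58,10]
#10 0x28→b10/s2 VC-HIT; vc=[29,58,18]
#11 0x28→b10/s2 L1-HIT; vc=[29,58,18]
#12 0x48→b18/s2 VC-HIT; vc=[29,58,10]
#13 0x2b→b10/s2 VC-HIT; vc=[29,58,18]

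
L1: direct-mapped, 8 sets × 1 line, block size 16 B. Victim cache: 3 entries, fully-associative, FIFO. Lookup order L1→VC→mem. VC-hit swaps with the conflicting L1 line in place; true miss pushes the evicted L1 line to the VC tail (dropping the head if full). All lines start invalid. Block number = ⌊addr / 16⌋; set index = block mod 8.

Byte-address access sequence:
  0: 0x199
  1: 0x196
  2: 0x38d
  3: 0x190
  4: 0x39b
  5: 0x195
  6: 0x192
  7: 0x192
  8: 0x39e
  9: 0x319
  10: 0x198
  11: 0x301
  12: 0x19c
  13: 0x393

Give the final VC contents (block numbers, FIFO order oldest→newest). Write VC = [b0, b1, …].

#0 0x199→b25/s1 MISS; vc=[]
#1 0x196→b25/s1 L1-HIT; vc=[]
#2 0x38d→b56/s0 MISS; vc=[]
#3 0x190→b25/s1 L1-HIT; vc=[]
#4 0x39b→b57/s1 MISS; vc=[25]
#5 0x195→b25/s1 VC-HIT; vc=[57]
#6 0x192→b25/s1 L1-HIT; vc=[57]
#7 0x192→b25/s1 L1-HIT; vc=[57]
#8 0x39e→b57/s1 VC-HIT; vc=[25]
#9 0x319→b49/s1 MISS; vc=[25,57]
#10 0x198→b25/s1 VC-HIT; vc=[49,57]
#11 0x301→b48/s0 MISS; vc=[49,57,56]
#12 0x19c→b25/s1 L1-HIT; vc=[49,57,56]
#13 0x393→b57/s1 VC-HIT; vc=[49,25,56]

VC = [49, 25, 56]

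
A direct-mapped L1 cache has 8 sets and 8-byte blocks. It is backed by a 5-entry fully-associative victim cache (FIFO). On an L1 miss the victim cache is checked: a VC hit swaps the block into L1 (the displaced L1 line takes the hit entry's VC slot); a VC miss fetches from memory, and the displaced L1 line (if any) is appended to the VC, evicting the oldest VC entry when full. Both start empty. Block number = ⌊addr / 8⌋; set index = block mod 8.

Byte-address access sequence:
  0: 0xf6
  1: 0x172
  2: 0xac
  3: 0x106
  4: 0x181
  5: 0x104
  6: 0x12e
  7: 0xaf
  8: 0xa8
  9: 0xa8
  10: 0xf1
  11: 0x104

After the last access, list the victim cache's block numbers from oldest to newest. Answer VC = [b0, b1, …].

VC = [46, 48, 37]

  [0] addr=0xf6 blk=30 s=6: MISS | VC []
  [1] addr=0x172 blk=46 s=6: MISS | VC [30]
  [2] addr=0xac blk=21 s=5: MISS | VC [30]
  [3] addr=0x106 blk=32 s=0: MISS | VC [30]
  [4] addr=0x181 blk=48 s=0: MISS | VC [30, 32]
  [5] addr=0x104 blk=32 s=0: VC-HIT | VC [30, 48]
  [6] addr=0x12e blk=37 s=5: MISS | VC [30, 48, 21]
  [7] addr=0xaf blk=21 s=5: VC-HIT | VC [30, 48, 37]
  [8] addr=0xa8 blk=21 s=5: L1-HIT | VC [30, 48, 37]
  [9] addr=0xa8 blk=21 s=5: L1-HIT | VC [30, 48, 37]
  [10] addr=0xf1 blk=30 s=6: VC-HIT | VC [46, 48, 37]
  [11] addr=0x104 blk=32 s=0: L1-HIT | VC [46, 48, 37]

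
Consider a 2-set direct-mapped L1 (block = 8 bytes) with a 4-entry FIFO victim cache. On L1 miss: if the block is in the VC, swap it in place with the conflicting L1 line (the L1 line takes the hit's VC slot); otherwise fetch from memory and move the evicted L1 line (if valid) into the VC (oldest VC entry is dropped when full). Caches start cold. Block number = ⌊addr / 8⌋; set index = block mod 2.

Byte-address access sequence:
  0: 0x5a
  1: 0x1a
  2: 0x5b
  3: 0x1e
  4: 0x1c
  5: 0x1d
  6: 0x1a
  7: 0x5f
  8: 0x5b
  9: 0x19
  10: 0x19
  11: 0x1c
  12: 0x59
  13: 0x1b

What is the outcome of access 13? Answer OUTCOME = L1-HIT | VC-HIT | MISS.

#0 0x5a→b11/s1 MISS; vc=[]
#1 0x1a→b3/s1 MISS; vc=[11]
#2 0x5b→b11/s1 VC-HIT; vc=[3]
#3 0x1e→b3/s1 VC-HIT; vc=[11]
#4 0x1c→b3/s1 L1-HIT; vc=[11]
#5 0x1d→b3/s1 L1-HIT; vc=[11]
#6 0x1a→b3/s1 L1-HIT; vc=[11]
#7 0x5f→b11/s1 VC-HIT; vc=[3]
#8 0x5b→b11/s1 L1-HIT; vc=[3]
#9 0x19→b3/s1 VC-HIT; vc=[11]
#10 0x19→b3/s1 L1-HIT; vc=[11]
#11 0x1c→b3/s1 L1-HIT; vc=[11]
#12 0x59→b11/s1 VC-HIT; vc=[3]
#13 0x1b→b3/s1 VC-HIT; vc=[11]

OUTCOME = VC-HIT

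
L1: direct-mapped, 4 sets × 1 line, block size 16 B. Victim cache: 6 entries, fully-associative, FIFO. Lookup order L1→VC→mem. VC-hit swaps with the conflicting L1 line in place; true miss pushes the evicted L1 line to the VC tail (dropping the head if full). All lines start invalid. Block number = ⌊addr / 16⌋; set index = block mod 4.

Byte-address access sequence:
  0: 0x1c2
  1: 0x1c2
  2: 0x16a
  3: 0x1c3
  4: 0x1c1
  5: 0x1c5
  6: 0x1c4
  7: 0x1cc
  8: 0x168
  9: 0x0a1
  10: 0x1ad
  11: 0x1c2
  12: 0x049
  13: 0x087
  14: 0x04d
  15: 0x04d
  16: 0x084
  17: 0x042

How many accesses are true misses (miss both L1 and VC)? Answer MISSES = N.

0: 0x1c2 (blk 28, set 0) → MISS  vc=[]
1: 0x1c2 (blk 28, set 0) → L1-HIT  vc=[]
2: 0x16a (blk 22, set 2) → MISS  vc=[]
3: 0x1c3 (blk 28, set 0) → L1-HIT  vc=[]
4: 0x1c1 (blk 28, set 0) → L1-HIT  vc=[]
5: 0x1c5 (blk 28, set 0) → L1-HIT  vc=[]
6: 0x1c4 (blk 28, set 0) → L1-HIT  vc=[]
7: 0x1cc (blk 28, set 0) → L1-HIT  vc=[]
8: 0x168 (blk 22, set 2) → L1-HIT  vc=[]
9: 0xa1 (blk 10, set 2) → MISS  vc=[22]
10: 0x1ad (blk 26, set 2) → MISS  vc=[22, 10]
11: 0x1c2 (blk 28, set 0) → L1-HIT  vc=[22, 10]
12: 0x49 (blk 4, set 0) → MISS  vc=[22, 10, 28]
13: 0x87 (blk 8, set 0) → MISS  vc=[22, 10, 28, 4]
14: 0x4d (blk 4, set 0) → VC-HIT  vc=[22, 10, 28, 8]
15: 0x4d (blk 4, set 0) → L1-HIT  vc=[22, 10, 28, 8]
16: 0x84 (blk 8, set 0) → VC-HIT  vc=[22, 10, 28, 4]
17: 0x42 (blk 4, set 0) → VC-HIT  vc=[22, 10, 28, 8]

MISSES = 6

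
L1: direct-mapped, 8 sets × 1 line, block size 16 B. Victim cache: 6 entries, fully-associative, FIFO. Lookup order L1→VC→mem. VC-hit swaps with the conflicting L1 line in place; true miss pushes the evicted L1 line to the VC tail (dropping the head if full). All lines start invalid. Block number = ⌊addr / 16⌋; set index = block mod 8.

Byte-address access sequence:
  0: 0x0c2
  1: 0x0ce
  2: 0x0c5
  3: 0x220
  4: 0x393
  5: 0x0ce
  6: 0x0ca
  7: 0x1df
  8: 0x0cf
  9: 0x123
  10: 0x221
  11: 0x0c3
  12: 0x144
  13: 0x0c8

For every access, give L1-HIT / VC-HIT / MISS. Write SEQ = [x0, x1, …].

#0 0xc2→b12/s4 MISS; vc=[]
#1 0xce→b12/s4 L1-HIT; vc=[]
#2 0xc5→b12/s4 L1-HIT; vc=[]
#3 0x220→b34/s2 MISS; vc=[]
#4 0x393→b57/s1 MISS; vc=[]
#5 0xce→b12/s4 L1-HIT; vc=[]
#6 0xca→b12/s4 L1-HIT; vc=[]
#7 0x1df→b29/s5 MISS; vc=[]
#8 0xcf→b12/s4 L1-HIT; vc=[]
#9 0x123→b18/s2 MISS; vc=[34]
#10 0x221→b34/s2 VC-HIT; vc=[18]
#11 0xc3→b12/s4 L1-HIT; vc=[18]
#12 0x144→b20/s4 MISS; vc=[18,12]
#13 0xc8→b12/s4 VC-HIT; vc=[18,20]

SEQ = [MISS, L1-HIT, L1-HIT, MISS, MISS, L1-HIT, L1-HIT, MISS, L1-HIT, MISS, VC-HIT, L1-HIT, MISS, VC-HIT]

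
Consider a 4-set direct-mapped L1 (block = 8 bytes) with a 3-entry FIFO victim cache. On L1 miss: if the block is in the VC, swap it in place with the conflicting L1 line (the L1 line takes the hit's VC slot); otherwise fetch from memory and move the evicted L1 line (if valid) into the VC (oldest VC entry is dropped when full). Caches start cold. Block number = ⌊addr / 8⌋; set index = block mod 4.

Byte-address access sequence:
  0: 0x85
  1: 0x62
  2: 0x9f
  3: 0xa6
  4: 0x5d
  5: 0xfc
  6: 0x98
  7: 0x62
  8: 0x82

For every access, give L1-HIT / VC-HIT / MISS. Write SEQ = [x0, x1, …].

SEQ = [MISS, MISS, MISS, MISS, MISS, MISS, VC-HIT, VC-HIT, MISS]

  [0] addr=0x85 blk=16 s=0: MISS | VC []
  [1] addr=0x62 blk=12 s=0: MISS | VC [16]
  [2] addr=0x9f blk=19 s=3: MISS | VC [16]
  [3] addr=0xa6 blk=20 s=0: MISS | VC [16, 12]
  [4] addr=0x5d blk=11 s=3: MISS | VC [16, 12, 19]
  [5] addr=0xfc blk=31 s=3: MISS | VC [12, 19, 11]
  [6] addr=0x98 blk=19 s=3: VC-HIT | VC [12, 31, 11]
  [7] addr=0x62 blk=12 s=0: VC-HIT | VC [20, 31, 11]
  [8] addr=0x82 blk=16 s=0: MISS | VC [31, 11, 12]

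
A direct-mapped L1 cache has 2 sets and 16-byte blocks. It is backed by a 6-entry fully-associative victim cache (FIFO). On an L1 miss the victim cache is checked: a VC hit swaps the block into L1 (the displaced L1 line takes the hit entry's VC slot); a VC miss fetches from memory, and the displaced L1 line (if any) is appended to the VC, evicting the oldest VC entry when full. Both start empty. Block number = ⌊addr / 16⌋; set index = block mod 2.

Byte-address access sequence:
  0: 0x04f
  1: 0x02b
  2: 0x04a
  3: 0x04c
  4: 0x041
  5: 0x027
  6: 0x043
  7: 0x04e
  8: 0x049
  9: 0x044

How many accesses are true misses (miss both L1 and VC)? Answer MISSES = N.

MISSES = 2

  [0] addr=0x4f blk=4 s=0: MISS | VC []
  [1] addr=0x2b blk=2 s=0: MISS | VC [4]
  [2] addr=0x4a blk=4 s=0: VC-HIT | VC [2]
  [3] addr=0x4c blk=4 s=0: L1-HIT | VC [2]
  [4] addr=0x41 blk=4 s=0: L1-HIT | VC [2]
  [5] addr=0x27 blk=2 s=0: VC-HIT | VC [4]
  [6] addr=0x43 blk=4 s=0: VC-HIT | VC [2]
  [7] addr=0x4e blk=4 s=0: L1-HIT | VC [2]
  [8] addr=0x49 blk=4 s=0: L1-HIT | VC [2]
  [9] addr=0x44 blk=4 s=0: L1-HIT | VC [2]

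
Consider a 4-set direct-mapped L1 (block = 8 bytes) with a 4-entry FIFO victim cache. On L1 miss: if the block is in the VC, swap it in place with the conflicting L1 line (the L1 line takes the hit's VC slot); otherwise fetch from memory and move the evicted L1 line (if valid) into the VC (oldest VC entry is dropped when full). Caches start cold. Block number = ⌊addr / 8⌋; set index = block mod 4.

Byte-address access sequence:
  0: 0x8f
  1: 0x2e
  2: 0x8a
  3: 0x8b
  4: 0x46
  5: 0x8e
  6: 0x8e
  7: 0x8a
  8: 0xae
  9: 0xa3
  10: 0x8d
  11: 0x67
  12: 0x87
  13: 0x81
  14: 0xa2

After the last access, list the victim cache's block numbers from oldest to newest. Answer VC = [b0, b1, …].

VC = [21, 8, 16, 12]

  [0] addr=0x8f blk=17 s=1: MISS | VC []
  [1] addr=0x2e blk=5 s=1: MISS | VC [17]
  [2] addr=0x8a blk=17 s=1: VC-HIT | VC [5]
  [3] addr=0x8b blk=17 s=1: L1-HIT | VC [5]
  [4] addr=0x46 blk=8 s=0: MISS | VC [5]
  [5] addr=0x8e blk=17 s=1: L1-HIT | VC [5]
  [6] addr=0x8e blk=17 s=1: L1-HIT | VC [5]
  [7] addr=0x8a blk=17 s=1: L1-HIT | VC [5]
  [8] addr=0xae blk=21 s=1: MISS | VC [5, 17]
  [9] addr=0xa3 blk=20 s=0: MISS | VC [5, 17, 8]
  [10] addr=0x8d blk=17 s=1: VC-HIT | VC [5, 21, 8]
  [11] addr=0x67 blk=12 s=0: MISS | VC [5, 21, 8, 20]
  [12] addr=0x87 blk=16 s=0: MISS | VC [21, 8, 20, 12]
  [13] addr=0x81 blk=16 s=0: L1-HIT | VC [21, 8, 20, 12]
  [14] addr=0xa2 blk=20 s=0: VC-HIT | VC [21, 8, 16, 12]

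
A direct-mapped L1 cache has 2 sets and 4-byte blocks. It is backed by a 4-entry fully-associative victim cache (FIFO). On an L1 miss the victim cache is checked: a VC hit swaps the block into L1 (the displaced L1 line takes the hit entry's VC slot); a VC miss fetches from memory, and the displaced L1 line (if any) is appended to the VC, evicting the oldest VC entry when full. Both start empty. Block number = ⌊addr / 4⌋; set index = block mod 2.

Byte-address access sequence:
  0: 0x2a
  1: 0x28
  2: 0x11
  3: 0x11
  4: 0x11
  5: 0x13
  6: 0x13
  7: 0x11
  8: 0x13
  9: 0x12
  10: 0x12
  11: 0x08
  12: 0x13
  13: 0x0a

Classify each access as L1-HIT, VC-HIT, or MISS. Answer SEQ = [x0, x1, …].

SEQ = [MISS, L1-HIT, MISS, L1-HIT, L1-HIT, L1-HIT, L1-HIT, L1-HIT, L1-HIT, L1-HIT, L1-HIT, MISS, VC-HIT, VC-HIT]

0: 0x2a (blk 10, set 0) → MISS  vc=[]
1: 0x28 (blk 10, set 0) → L1-HIT  vc=[]
2: 0x11 (blk 4, set 0) → MISS  vc=[10]
3: 0x11 (blk 4, set 0) → L1-HIT  vc=[10]
4: 0x11 (blk 4, set 0) → L1-HIT  vc=[10]
5: 0x13 (blk 4, set 0) → L1-HIT  vc=[10]
6: 0x13 (blk 4, set 0) → L1-HIT  vc=[10]
7: 0x11 (blk 4, set 0) → L1-HIT  vc=[10]
8: 0x13 (blk 4, set 0) → L1-HIT  vc=[10]
9: 0x12 (blk 4, set 0) → L1-HIT  vc=[10]
10: 0x12 (blk 4, set 0) → L1-HIT  vc=[10]
11: 0x8 (blk 2, set 0) → MISS  vc=[10, 4]
12: 0x13 (blk 4, set 0) → VC-HIT  vc=[10, 2]
13: 0xa (blk 2, set 0) → VC-HIT  vc=[10, 4]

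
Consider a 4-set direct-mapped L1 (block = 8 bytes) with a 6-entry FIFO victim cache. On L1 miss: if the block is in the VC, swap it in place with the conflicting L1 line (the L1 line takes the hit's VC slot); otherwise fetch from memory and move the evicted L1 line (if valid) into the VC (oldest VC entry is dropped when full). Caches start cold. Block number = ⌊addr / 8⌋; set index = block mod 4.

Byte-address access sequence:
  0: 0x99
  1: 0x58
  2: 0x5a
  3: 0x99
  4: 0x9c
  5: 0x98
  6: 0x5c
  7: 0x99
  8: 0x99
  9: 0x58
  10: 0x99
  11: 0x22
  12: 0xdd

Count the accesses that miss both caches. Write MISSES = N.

MISSES = 4

#0 0x99→b19/s3 MISS; vc=[]
#1 0x58→b11/s3 MISS; vc=[19]
#2 0x5a→b11/s3 L1-HIT; vc=[19]
#3 0x99→b19/s3 VC-HIT; vc=[11]
#4 0x9c→b19/s3 L1-HIT; vc=[11]
#5 0x98→b19/s3 L1-HIT; vc=[11]
#6 0x5c→b11/s3 VC-HIT; vc=[19]
#7 0x99→b19/s3 VC-HIT; vc=[11]
#8 0x99→b19/s3 L1-HIT; vc=[11]
#9 0x58→b11/s3 VC-HIT; vc=[19]
#10 0x99→b19/s3 VC-HIT; vc=[11]
#11 0x22→b4/s0 MISS; vc=[11]
#12 0xdd→b27/s3 MISS; vc=[11,19]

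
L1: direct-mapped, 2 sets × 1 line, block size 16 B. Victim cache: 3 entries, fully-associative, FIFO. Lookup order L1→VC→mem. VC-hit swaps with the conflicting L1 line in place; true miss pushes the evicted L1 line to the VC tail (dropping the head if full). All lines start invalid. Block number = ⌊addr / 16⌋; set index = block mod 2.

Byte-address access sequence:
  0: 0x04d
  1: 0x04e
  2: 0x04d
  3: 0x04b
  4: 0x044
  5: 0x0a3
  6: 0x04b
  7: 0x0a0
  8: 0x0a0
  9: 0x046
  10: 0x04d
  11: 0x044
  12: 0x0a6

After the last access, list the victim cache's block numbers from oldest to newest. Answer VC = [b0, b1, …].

VC = [4]

#0 0x4d→b4/s0 MISS; vc=[]
#1 0x4e→b4/s0 L1-HIT; vc=[]
#2 0x4d→b4/s0 L1-HIT; vc=[]
#3 0x4b→b4/s0 L1-HIT; vc=[]
#4 0x44→b4/s0 L1-HIT; vc=[]
#5 0xa3→b10/s0 MISS; vc=[4]
#6 0x4b→b4/s0 VC-HIT; vc=[10]
#7 0xa0→b10/s0 VC-HIT; vc=[4]
#8 0xa0→b10/s0 L1-HIT; vc=[4]
#9 0x46→b4/s0 VC-HIT; vc=[10]
#10 0x4d→b4/s0 L1-HIT; vc=[10]
#11 0x44→b4/s0 L1-HIT; vc=[10]
#12 0xa6→b10/s0 VC-HIT; vc=[4]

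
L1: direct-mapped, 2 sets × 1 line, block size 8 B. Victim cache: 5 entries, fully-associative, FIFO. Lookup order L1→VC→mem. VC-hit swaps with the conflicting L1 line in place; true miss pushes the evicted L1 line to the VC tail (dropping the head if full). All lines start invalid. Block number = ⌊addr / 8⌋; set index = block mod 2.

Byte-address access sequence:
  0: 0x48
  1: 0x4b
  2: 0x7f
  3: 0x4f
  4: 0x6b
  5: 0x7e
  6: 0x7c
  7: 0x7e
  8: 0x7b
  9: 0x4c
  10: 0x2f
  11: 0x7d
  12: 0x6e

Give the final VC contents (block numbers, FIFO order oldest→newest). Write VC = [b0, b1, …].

#0 0x48→b9/s1 MISS; vc=[]
#1 0x4b→b9/s1 L1-HIT; vc=[]
#2 0x7f→b15/s1 MISS; vc=[9]
#3 0x4f→b9/s1 VC-HIT; vc=[15]
#4 0x6b→b13/s1 MISS; vc=[15,9]
#5 0x7e→b15/s1 VC-HIT; vc=[13,9]
#6 0x7c→b15/s1 L1-HIT; vc=[13,9]
#7 0x7e→b15/s1 L1-HIT; vc=[13,9]
#8 0x7b→b15/s1 L1-HIT; vc=[13,9]
#9 0x4c→b9/s1 VC-HIT; vc=[13,15]
#10 0x2f→b5/s1 MISS; vc=[13,15,9]
#11 0x7d→b15/s1 VC-HIT; vc=[13,5,9]
#12 0x6e→b13/s1 VC-HIT; vc=[15,5,9]

VC = [15, 5, 9]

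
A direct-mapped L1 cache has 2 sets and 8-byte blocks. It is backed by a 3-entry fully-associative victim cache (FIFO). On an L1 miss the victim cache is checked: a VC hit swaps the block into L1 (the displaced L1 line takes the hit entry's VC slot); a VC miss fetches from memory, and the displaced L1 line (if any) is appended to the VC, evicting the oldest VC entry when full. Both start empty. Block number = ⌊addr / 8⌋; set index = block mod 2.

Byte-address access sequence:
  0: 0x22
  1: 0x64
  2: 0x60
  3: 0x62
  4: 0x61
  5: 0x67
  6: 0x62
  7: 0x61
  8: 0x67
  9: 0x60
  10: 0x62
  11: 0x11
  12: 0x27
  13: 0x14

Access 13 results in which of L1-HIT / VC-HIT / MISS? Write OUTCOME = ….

  [0] addr=0x22 blk=4 s=0: MISS | VC []
  [1] addr=0x64 blk=12 s=0: MISS | VC [4]
  [2] addr=0x60 blk=12 s=0: L1-HIT | VC [4]
  [3] addr=0x62 blk=12 s=0: L1-HIT | VC [4]
  [4] addr=0x61 blk=12 s=0: L1-HIT | VC [4]
  [5] addr=0x67 blk=12 s=0: L1-HIT | VC [4]
  [6] addr=0x62 blk=12 s=0: L1-HIT | VC [4]
  [7] addr=0x61 blk=12 s=0: L1-HIT | VC [4]
  [8] addr=0x67 blk=12 s=0: L1-HIT | VC [4]
  [9] addr=0x60 blk=12 s=0: L1-HIT | VC [4]
  [10] addr=0x62 blk=12 s=0: L1-HIT | VC [4]
  [11] addr=0x11 blk=2 s=0: MISS | VC [4, 12]
  [12] addr=0x27 blk=4 s=0: VC-HIT | VC [2, 12]
  [13] addr=0x14 blk=2 s=0: VC-HIT | VC [4, 12]

OUTCOME = VC-HIT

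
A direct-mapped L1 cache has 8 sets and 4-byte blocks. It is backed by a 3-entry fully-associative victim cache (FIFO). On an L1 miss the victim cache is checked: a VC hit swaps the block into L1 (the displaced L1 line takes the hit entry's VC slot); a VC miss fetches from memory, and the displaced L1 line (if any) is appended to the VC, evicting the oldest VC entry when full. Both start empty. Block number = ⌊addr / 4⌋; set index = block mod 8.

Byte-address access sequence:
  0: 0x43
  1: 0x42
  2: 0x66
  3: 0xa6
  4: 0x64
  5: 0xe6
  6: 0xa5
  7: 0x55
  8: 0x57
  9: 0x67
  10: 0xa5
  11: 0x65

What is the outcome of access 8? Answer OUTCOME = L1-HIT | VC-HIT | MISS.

0: 0x43 (blk 16, set 0) → MISS  vc=[]
1: 0x42 (blk 16, set 0) → L1-HIT  vc=[]
2: 0x66 (blk 25, set 1) → MISS  vc=[]
3: 0xa6 (blk 41, set 1) → MISS  vc=[25]
4: 0x64 (blk 25, set 1) → VC-HIT  vc=[41]
5: 0xe6 (blk 57, set 1) → MISS  vc=[41, 25]
6: 0xa5 (blk 41, set 1) → VC-HIT  vc=[57, 25]
7: 0x55 (blk 21, set 5) → MISS  vc=[57, 25]
8: 0x57 (blk 21, set 5) → L1-HIT  vc=[57, 25]
9: 0x67 (blk 25, set 1) → VC-HIT  vc=[57, 41]
10: 0xa5 (blk 41, set 1) → VC-HIT  vc=[57, 25]
11: 0x65 (blk 25, set 1) → VC-HIT  vc=[57, 41]

OUTCOME = L1-HIT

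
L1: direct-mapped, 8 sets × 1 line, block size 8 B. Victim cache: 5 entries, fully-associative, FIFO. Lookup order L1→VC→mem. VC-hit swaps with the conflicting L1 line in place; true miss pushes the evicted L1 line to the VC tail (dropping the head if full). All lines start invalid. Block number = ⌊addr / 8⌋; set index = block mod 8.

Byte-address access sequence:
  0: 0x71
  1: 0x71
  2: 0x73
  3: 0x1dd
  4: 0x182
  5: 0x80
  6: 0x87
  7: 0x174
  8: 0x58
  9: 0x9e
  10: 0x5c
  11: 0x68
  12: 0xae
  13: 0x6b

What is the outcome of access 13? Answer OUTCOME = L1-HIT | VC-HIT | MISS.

OUTCOME = VC-HIT

#0 0x71→b14/s6 MISS; vc=[]
#1 0x71→b14/s6 L1-HIT; vc=[]
#2 0x73→b14/s6 L1-HIT; vc=[]
#3 0x1dd→b59/s3 MISS; vc=[]
#4 0x182→b48/s0 MISS; vc=[]
#5 0x80→b16/s0 MISS; vc=[48]
#6 0x87→b16/s0 L1-HIT; vc=[48]
#7 0x174→b46/s6 MISS; vc=[48,14]
#8 0x58→b11/s3 MISS; vc=[48,14,59]
#9 0x9e→b19/s3 MISS; vc=[48,14,59,11]
#10 0x5c→b11/s3 VC-HIT; vc=[48,14,59,19]
#11 0x68→b13/s5 MISS; vc=[48,14,59,19]
#12 0xae→b21/s5 MISS; vc=[48,14,59,19,13]
#13 0x6b→b13/s5 VC-HIT; vc=[48,14,59,19,21]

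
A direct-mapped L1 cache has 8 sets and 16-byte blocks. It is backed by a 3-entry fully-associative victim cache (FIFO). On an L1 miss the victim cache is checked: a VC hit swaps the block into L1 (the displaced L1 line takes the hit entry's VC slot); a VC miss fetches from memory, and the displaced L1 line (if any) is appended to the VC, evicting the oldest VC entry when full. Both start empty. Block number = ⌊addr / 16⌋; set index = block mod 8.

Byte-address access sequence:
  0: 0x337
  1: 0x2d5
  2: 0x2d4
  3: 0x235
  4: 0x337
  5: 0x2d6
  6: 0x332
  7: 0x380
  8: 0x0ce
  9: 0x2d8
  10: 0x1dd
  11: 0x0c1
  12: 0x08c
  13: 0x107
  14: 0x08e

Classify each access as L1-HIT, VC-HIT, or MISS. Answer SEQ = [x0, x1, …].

  [0] addr=0x337 blk=51 s=3: MISS | VC []
  [1] addr=0x2d5 blk=45 s=5: MISS | VC []
  [2] addr=0x2d4 blk=45 s=5: L1-HIT | VC []
  [3] addr=0x235 blk=35 s=3: MISS | VC [51]
  [4] addr=0x337 blk=51 s=3: VC-HIT | VC [35]
  [5] addr=0x2d6 blk=45 s=5: L1-HIT | VC [35]
  [6] addr=0x332 blk=51 s=3: L1-HIT | VC [35]
  [7] addr=0x380 blk=56 s=0: MISS | VC [35]
  [8] addr=0xce blk=12 s=4: MISS | VC [35]
  [9] addr=0x2d8 blk=45 s=5: L1-HIT | VC [35]
  [10] addr=0x1dd blk=29 s=5: MISS | VC [35, 45]
  [11] addr=0xc1 blk=12 s=4: L1-HIT | VC [35, 45]
  [12] addr=0x8c blk=8 s=0: MISS | VC [35, 45, 56]
  [13] addr=0x107 blk=16 s=0: MISS | VC [45, 56, 8]
  [14] addr=0x8e blk=8 s=0: VC-HIT | VC [45, 56, 16]

SEQ = [MISS, MISS, L1-HIT, MISS, VC-HIT, L1-HIT, L1-HIT, MISS, MISS, L1-HIT, MISS, L1-HIT, MISS, MISS, VC-HIT]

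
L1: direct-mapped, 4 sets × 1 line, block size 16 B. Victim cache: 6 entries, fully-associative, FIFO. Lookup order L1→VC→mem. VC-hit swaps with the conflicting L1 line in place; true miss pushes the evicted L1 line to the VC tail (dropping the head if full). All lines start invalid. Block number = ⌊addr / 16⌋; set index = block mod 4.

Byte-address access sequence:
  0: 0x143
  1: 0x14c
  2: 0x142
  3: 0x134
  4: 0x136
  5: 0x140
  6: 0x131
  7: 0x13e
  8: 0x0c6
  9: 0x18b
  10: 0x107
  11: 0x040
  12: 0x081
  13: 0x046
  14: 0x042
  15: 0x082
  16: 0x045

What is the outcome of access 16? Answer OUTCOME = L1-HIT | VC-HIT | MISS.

OUTCOME = VC-HIT

  [0] addr=0x143 blk=20 s=0: MISS | VC []
  [1] addr=0x14c blk=20 s=0: L1-HIT | VC []
  [2] addr=0x142 blk=20 s=0: L1-HIT | VC []
  [3] addr=0x134 blk=19 s=3: MISS | VC []
  [4] addr=0x136 blk=19 s=3: L1-HIT | VC []
  [5] addr=0x140 blk=20 s=0: L1-HIT | VC []
  [6] addr=0x131 blk=19 s=3: L1-HIT | VC []
  [7] addr=0x13e blk=19 s=3: L1-HIT | VC []
  [8] addr=0xc6 blk=12 s=0: MISS | VC [20]
  [9] addr=0x18b blk=24 s=0: MISS | VC [20, 12]
  [10] addr=0x107 blk=16 s=0: MISS | VC [20, 12, 24]
  [11] addr=0x40 blk=4 s=0: MISS | VC [20, 12, 24, 16]
  [12] addr=0x81 blk=8 s=0: MISS | VC [20, 12, 24, 16, 4]
  [13] addr=0x46 blk=4 s=0: VC-HIT | VC [20, 12, 24, 16, 8]
  [14] addr=0x42 blk=4 s=0: L1-HIT | VC [20, 12, 24, 16, 8]
  [15] addr=0x82 blk=8 s=0: VC-HIT | VC [20, 12, 24, 16, 4]
  [16] addr=0x45 blk=4 s=0: VC-HIT | VC [20, 12, 24, 16, 8]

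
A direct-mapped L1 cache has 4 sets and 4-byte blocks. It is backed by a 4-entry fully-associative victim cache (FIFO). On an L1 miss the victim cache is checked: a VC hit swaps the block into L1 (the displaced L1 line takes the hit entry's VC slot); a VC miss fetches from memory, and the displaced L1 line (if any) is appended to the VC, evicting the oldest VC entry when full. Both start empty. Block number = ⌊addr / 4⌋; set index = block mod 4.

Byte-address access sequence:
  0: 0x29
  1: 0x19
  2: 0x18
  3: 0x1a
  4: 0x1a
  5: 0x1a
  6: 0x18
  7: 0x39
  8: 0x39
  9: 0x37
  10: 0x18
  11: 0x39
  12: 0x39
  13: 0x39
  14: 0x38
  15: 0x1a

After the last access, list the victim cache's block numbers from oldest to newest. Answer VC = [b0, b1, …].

VC = [10, 14]

  [0] addr=0x29 blk=10 s=2: MISS | VC []
  [1] addr=0x19 blk=6 s=2: MISS | VC [10]
  [2] addr=0x18 blk=6 s=2: L1-HIT | VC [10]
  [3] addr=0x1a blk=6 s=2: L1-HIT | VC [10]
  [4] addr=0x1a blk=6 s=2: L1-HIT | VC [10]
  [5] addr=0x1a blk=6 s=2: L1-HIT | VC [10]
  [6] addr=0x18 blk=6 s=2: L1-HIT | VC [10]
  [7] addr=0x39 blk=14 s=2: MISS | VC [10, 6]
  [8] addr=0x39 blk=14 s=2: L1-HIT | VC [10, 6]
  [9] addr=0x37 blk=13 s=1: MISS | VC [10, 6]
  [10] addr=0x18 blk=6 s=2: VC-HIT | VC [10, 14]
  [11] addr=0x39 blk=14 s=2: VC-HIT | VC [10, 6]
  [12] addr=0x39 blk=14 s=2: L1-HIT | VC [10, 6]
  [13] addr=0x39 blk=14 s=2: L1-HIT | VC [10, 6]
  [14] addr=0x38 blk=14 s=2: L1-HIT | VC [10, 6]
  [15] addr=0x1a blk=6 s=2: VC-HIT | VC [10, 14]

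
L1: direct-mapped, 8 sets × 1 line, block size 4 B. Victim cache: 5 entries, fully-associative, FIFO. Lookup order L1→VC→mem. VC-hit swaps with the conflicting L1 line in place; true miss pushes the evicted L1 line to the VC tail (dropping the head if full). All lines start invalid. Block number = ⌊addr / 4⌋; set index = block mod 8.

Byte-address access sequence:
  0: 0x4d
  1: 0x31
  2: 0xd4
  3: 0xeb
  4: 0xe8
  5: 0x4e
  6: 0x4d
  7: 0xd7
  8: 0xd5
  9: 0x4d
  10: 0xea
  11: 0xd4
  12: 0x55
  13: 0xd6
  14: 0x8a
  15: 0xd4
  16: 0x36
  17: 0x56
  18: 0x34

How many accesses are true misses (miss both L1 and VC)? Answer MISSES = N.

  [0] addr=0x4d blk=19 s=3: MISS | VC []
  [1] addr=0x31 blk=12 s=4: MISS | VC []
  [2] addr=0xd4 blk=53 s=5: MISS | VC []
  [3] addr=0xeb blk=58 s=2: MISS | VC []
  [4] addr=0xe8 blk=58 s=2: L1-HIT | VC []
  [5] addr=0x4e blk=19 s=3: L1-HIT | VC []
  [6] addr=0x4d blk=19 s=3: L1-HIT | VC []
  [7] addr=0xd7 blk=53 s=5: L1-HIT | VC []
  [8] addr=0xd5 blk=53 s=5: L1-HIT | VC []
  [9] addr=0x4d blk=19 s=3: L1-HIT | VC []
  [10] addr=0xea blk=58 s=2: L1-HIT | VC []
  [11] addr=0xd4 blk=53 s=5: L1-HIT | VC []
  [12] addr=0x55 blk=21 s=5: MISS | VC [53]
  [13] addr=0xd6 blk=53 s=5: VC-HIT | VC [21]
  [14] addr=0x8a blk=34 s=2: MISS | VC [21, 58]
  [15] addr=0xd4 blk=53 s=5: L1-HIT | VC [21, 58]
  [16] addr=0x36 blk=13 s=5: MISS | VC [21, 58, 53]
  [17] addr=0x56 blk=21 s=5: VC-HIT | VC [13, 58, 53]
  [18] addr=0x34 blk=13 s=5: VC-HIT | VC [21, 58, 53]

MISSES = 7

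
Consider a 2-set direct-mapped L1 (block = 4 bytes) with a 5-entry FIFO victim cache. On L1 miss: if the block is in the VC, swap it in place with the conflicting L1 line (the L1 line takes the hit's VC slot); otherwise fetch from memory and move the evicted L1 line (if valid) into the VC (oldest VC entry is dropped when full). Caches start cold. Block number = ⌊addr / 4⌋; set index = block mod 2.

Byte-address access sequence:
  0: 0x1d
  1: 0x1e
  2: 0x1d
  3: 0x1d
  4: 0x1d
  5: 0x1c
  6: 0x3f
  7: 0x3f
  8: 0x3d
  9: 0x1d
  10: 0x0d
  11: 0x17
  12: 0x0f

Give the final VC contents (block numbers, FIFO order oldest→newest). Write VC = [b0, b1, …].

VC = [15, 7, 5]

0: 0x1d (blk 7, set 1) → MISS  vc=[]
1: 0x1e (blk 7, set 1) → L1-HIT  vc=[]
2: 0x1d (blk 7, set 1) → L1-HIT  vc=[]
3: 0x1d (blk 7, set 1) → L1-HIT  vc=[]
4: 0x1d (blk 7, set 1) → L1-HIT  vc=[]
5: 0x1c (blk 7, set 1) → L1-HIT  vc=[]
6: 0x3f (blk 15, set 1) → MISS  vc=[7]
7: 0x3f (blk 15, set 1) → L1-HIT  vc=[7]
8: 0x3d (blk 15, set 1) → L1-HIT  vc=[7]
9: 0x1d (blk 7, set 1) → VC-HIT  vc=[15]
10: 0xd (blk 3, set 1) → MISS  vc=[15, 7]
11: 0x17 (blk 5, set 1) → MISS  vc=[15, 7, 3]
12: 0xf (blk 3, set 1) → VC-HIT  vc=[15, 7, 5]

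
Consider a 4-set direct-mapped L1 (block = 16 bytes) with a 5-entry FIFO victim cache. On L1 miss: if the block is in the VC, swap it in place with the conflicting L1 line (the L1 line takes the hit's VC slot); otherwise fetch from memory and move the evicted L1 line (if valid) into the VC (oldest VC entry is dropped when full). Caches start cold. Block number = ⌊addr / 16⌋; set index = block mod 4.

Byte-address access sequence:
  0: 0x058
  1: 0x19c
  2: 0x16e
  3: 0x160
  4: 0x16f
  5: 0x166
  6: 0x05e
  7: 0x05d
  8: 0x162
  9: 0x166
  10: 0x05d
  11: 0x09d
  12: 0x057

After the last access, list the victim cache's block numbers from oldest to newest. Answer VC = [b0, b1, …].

VC = [25, 9]

0: 0x58 (blk 5, set 1) → MISS  vc=[]
1: 0x19c (blk 25, set 1) → MISS  vc=[5]
2: 0x16e (blk 22, set 2) → MISS  vc=[5]
3: 0x160 (blk 22, set 2) → L1-HIT  vc=[5]
4: 0x16f (blk 22, set 2) → L1-HIT  vc=[5]
5: 0x166 (blk 22, set 2) → L1-HIT  vc=[5]
6: 0x5e (blk 5, set 1) → VC-HIT  vc=[25]
7: 0x5d (blk 5, set 1) → L1-HIT  vc=[25]
8: 0x162 (blk 22, set 2) → L1-HIT  vc=[25]
9: 0x166 (blk 22, set 2) → L1-HIT  vc=[25]
10: 0x5d (blk 5, set 1) → L1-HIT  vc=[25]
11: 0x9d (blk 9, set 1) → MISS  vc=[25, 5]
12: 0x57 (blk 5, set 1) → VC-HIT  vc=[25, 9]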